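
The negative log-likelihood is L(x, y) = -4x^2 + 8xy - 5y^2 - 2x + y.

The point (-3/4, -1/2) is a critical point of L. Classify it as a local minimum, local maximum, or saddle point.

local maximum

The Hessian of L is constant: H = [[-8, 8], [8, -10]].
det(H) = (-8)·(-10) − 8² = 16.
det(H) > 0 and tr(H) = -18 < 0, so H is negative definite and the point is a local maximum.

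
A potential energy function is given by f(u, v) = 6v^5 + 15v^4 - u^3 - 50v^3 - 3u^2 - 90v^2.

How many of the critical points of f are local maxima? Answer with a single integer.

f separates as a function of u plus a function of v, so ∇f=0 decouples.
∂f/∂u = -3u(u + 2) = 0 at u ∈ {-2, 0}; ∂f/∂v = 30v(v - 2)(v + 1)(v + 3) = 0 at v ∈ {-3, -1, 0, 2}.
The Hessian is diagonal: diag(f_uu, f_vv). Second derivatives: f_uu(-2)=6, f_uu(0)=-6; f_vv(-3)=-900, f_vv(-1)=180, f_vv(0)=-180, f_vv(2)=900.
Local maxima occur where both diagonal entries negative: (0, -3), (0, 0). Count: 2.

2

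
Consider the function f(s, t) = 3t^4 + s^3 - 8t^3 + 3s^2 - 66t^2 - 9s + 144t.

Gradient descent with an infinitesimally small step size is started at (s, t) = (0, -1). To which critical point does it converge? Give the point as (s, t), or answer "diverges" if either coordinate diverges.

f is separable, so gradient descent decouples: s follows -∂f/∂s, t follows -∂f/∂t.
∂f/∂s = 3(s - 1)(s + 3); at s=0 this is -9, so s increases.
∂f/∂t = 12(t - 4)(t - 1)(t + 3); at t=-1 this is 240, so t decreases.
s converges to its nearest critical value 1 (a local min of the s-part); t converges to -3. The iterate converges to (1, -3).

(1, -3)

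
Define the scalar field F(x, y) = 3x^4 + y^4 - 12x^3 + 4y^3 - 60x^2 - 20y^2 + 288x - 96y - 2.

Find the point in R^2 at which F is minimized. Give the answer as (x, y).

(-3, 3)

F(x,y) separates as P(x) + Q(y) − 2, so its minimum is min P + min Q − 2.
P'(x) = 12(x - 4)(x - 2)(x + 3) vanishes at x ∈ {-3, 2, 4}; Q'(y) = 4(y - 3)(y + 2)(y + 4) vanishes at y ∈ {-4, -2, 3}.
Local minima of P (where P''>0): P(-3)=-837, P(4)=192. Local minima of Q: Q(-4)=64, Q(3)=-279.
So the global minimum of F is P(-3) + Q(3) − 2 = -837 − 279 − 2 = -1118, attained at (-3, 3).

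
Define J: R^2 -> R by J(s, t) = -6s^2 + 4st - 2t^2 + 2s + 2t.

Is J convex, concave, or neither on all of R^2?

concave

J is quadratic, so its Hessian is the constant matrix H = [[-12, 4], [4, -4]].
det(H) = 32, tr(H) = -16.
det(H) > 0 and tr(H) < 0, so H is negative definite everywhere: concave.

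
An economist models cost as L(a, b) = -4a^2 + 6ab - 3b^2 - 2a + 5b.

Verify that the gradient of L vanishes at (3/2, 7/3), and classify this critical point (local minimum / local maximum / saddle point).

∇L = (-8a + 6b - 2, 6a - 6b + 5); substituting (3/2, 7/3) gives ∇L = (0, 0), so (3/2, 7/3) is indeed a critical point.
The Hessian of L is constant: H = [[-8, 6], [6, -6]].
det(H) = (-8)·(-6) − 6² = 12.
det(H) > 0 and tr(H) = -14 < 0, so H is negative definite and the point is a local maximum.

local maximum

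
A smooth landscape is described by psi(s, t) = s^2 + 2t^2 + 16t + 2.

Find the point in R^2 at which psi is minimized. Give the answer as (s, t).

psi(s,t) separates as P(s) + Q(t) + 2, so its minimum is min P + min Q + 2.
P'(s) = 2s vanishes at s ∈ {0}; Q'(t) = 4(t + 4) vanishes at t ∈ {-4}.
Local minima of P (where P''>0): P(0)=0. Local minima of Q: Q(-4)=-32.
So the global minimum of psi is P(0) + Q(-4) + 2 = 0 − 32 + 2 = -30, attained at (0, -4).

(0, -4)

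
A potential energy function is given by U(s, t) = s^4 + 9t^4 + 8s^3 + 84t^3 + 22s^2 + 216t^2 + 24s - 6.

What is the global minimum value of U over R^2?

U(s,t) separates as P(s) + Q(t) − 6, so its minimum is min P + min Q − 6.
P'(s) = 4(s + 1)(s + 2)(s + 3) vanishes at s ∈ {-3, -2, -1}; Q'(t) = 36t(t + 3)(t + 4) vanishes at t ∈ {-4, -3, 0}.
Local minima of P (where P''>0): P(-3)=-9, P(-1)=-9. Local minima of Q: Q(-4)=384, Q(0)=0.
So the global minimum of U is P(-3) + Q(0) − 6 = -9 + 0 − 6 = -15, attained at (-3, 0).

-15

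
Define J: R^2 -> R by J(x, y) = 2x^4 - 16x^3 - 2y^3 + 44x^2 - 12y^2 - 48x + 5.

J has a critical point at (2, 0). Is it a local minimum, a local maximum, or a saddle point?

The mixed partial ∂²J/∂x∂y is 0, so the Hessian at any point is diag(J_xx, J_yy) = diag(8(3x^2 - 12x + 11), -12(y + 2)).
At (2, 0): H = diag(-8, -24).
Both eigenvalues are negative, so H is negative definite: a local maximum.

local maximum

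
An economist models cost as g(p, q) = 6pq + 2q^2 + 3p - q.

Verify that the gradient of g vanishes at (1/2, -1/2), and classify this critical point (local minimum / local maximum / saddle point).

saddle point

∇g = (6q + 3, 6p + 4q - 1); substituting (1/2, -1/2) gives ∇g = (0, 0), so (1/2, -1/2) is indeed a critical point.
The Hessian of g is constant: H = [[0, 6], [6, 4]].
det(H) = 0·4 − 6² = -36.
Since det(H) < 0, H is indefinite and the critical point is a saddle point.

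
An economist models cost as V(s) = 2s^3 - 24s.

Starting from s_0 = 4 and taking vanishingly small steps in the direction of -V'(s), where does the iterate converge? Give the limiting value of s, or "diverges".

2

V'(s) = 6(s - 2)(s + 2), so V'(4) = 72.
Gradient descent moves in the -V' direction, i.e. s is decreasing.
The nearest critical point in that direction is s = 2, where V'' = 24 > 0 (a local minimum). The iterate converges there.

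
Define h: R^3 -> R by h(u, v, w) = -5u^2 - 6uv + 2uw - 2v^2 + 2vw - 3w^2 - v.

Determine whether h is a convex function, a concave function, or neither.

concave

h is quadratic, so its Hessian is the constant matrix H = [[-10, -6, 2], [-6, -4, 2], [2, 2, -6]].
Leading principal minors: -10, 4, -16.
Signs alternate −, +, − ⇒ H ≺ 0 ⇒ concave.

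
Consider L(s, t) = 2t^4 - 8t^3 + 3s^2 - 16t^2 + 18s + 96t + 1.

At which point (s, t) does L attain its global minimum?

(-3, -2)

L(s,t) separates as P(s) + Q(t) + 1, so its minimum is min P + min Q + 1.
P'(s) = 6s + 18 vanishes at s ∈ {-3}; Q'(t) = 8(t - 3)(t - 2)(t + 2) vanishes at t ∈ {-2, 2, 3}.
Local minima of P (where P''>0): P(-3)=-27. Local minima of Q: Q(-2)=-160, Q(3)=90.
So the global minimum of L is P(-3) + Q(-2) + 1 = -27 − 160 + 1 = -186, attained at (-3, -2).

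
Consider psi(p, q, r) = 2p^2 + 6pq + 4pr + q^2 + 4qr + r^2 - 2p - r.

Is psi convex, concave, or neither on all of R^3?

neither

psi is quadratic, so its Hessian is the constant matrix H = [[4, 6, 4], [6, 2, 4], [4, 4, 2]].
Leading principal minors: 4, -28, 40.
Neither pattern holds ⇒ H is indefinite ⇒ neither convex nor concave.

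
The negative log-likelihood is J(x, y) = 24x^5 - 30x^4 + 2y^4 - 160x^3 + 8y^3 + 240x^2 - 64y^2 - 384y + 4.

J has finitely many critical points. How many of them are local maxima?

J separates as a function of x plus a function of y, so ∇J=0 decouples.
∂J/∂x = 120x(x - 2)(x - 1)(x + 2) = 0 at x ∈ {-2, 0, 1, 2}; ∂J/∂y = 8(y - 4)(y + 3)(y + 4) = 0 at y ∈ {-4, -3, 4}.
The Hessian is diagonal: diag(J_xx, J_yy). Second derivatives: J_xx(-2)=-2880, J_xx(0)=480, J_xx(1)=-360, J_xx(2)=960; J_yy(-4)=64, J_yy(-3)=-56, J_yy(4)=448.
Local maxima occur where both diagonal entries negative: (-2, -3), (1, -3). Count: 2.

2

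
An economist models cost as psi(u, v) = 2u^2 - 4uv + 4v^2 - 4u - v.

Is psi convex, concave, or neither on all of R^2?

psi is quadratic, so its Hessian is the constant matrix H = [[4, -4], [-4, 8]].
det(H) = 16, tr(H) = 12.
det(H) > 0 and tr(H) > 0, so H is positive definite everywhere: convex.

convex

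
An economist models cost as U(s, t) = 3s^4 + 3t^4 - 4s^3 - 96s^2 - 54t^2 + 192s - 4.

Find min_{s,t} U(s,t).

U(s,t) separates as P(s) + Q(t) − 4, so its minimum is min P + min Q − 4.
P'(s) = 12(s - 4)(s - 1)(s + 4) vanishes at s ∈ {-4, 1, 4}; Q'(t) = 12t(t - 3)(t + 3) vanishes at t ∈ {-3, 0, 3}.
Local minima of P (where P''>0): P(-4)=-1280, P(4)=-256. Local minima of Q: Q(-3)=-243, Q(3)=-243.
So the global minimum of U is P(-4) + Q(-3) − 4 = -1280 − 243 − 4 = -1527, attained at (-4, -3).

-1527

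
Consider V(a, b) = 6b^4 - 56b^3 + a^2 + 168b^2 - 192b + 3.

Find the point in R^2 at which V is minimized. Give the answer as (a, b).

V(a,b) separates as P(a) + Q(b) + 3, so its minimum is min P + min Q + 3.
P'(a) = 2a vanishes at a ∈ {0}; Q'(b) = 24(b - 4)(b - 2)(b - 1) vanishes at b ∈ {1, 2, 4}.
Local minima of P (where P''>0): P(0)=0. Local minima of Q: Q(1)=-74, Q(4)=-128.
So the global minimum of V is P(0) + Q(4) + 3 = 0 − 128 + 3 = -125, attained at (0, 4).

(0, 4)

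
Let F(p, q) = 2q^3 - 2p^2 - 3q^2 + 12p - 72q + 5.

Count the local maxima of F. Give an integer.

1

F separates as a function of p plus a function of q, so ∇F=0 decouples.
∂F/∂p = -4(p - 3) = 0 at p ∈ {3}; ∂F/∂q = 6(q - 4)(q + 3) = 0 at q ∈ {-3, 4}.
The Hessian is diagonal: diag(F_pp, F_qq). Second derivatives: F_pp(3)=-4; F_qq(-3)=-42, F_qq(4)=42.
Local maxima occur where both diagonal entries negative: (3, -3). Count: 1.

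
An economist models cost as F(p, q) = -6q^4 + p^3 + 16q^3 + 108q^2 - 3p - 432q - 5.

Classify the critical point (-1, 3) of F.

The mixed partial ∂²F/∂p∂q is 0, so the Hessian at any point is diag(F_pp, F_qq) = diag(6p, 24(-3q^2 + 4q + 9)).
At (-1, 3): H = diag(-6, -144).
Both eigenvalues are negative, so H is negative definite: a local maximum.

local maximum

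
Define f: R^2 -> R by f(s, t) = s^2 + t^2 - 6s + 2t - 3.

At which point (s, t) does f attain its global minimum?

(3, -1)

f(s,t) separates as P(s) + Q(t) − 3, so its minimum is min P + min Q − 3.
P'(s) = 2s - 6 vanishes at s ∈ {3}; Q'(t) = 2(t + 1) vanishes at t ∈ {-1}.
Local minima of P (where P''>0): P(3)=-9. Local minima of Q: Q(-1)=-1.
So the global minimum of f is P(3) + Q(-1) − 3 = -9 − 1 − 3 = -13, attained at (3, -1).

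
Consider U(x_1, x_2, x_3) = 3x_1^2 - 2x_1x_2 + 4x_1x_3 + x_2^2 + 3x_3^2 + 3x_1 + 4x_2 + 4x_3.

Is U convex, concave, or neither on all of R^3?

convex

U is quadratic, so its Hessian is the constant matrix H = [[6, -2, 4], [-2, 2, 0], [4, 0, 6]].
Leading principal minors: 6, 8, 16.
All positive ⇒ H ≻ 0 ⇒ convex.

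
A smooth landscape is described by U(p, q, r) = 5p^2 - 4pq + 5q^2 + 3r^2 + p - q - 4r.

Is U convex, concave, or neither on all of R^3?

convex

U is quadratic, so its Hessian is the constant matrix H = [[10, -4, 0], [-4, 10, 0], [0, 0, 6]].
Leading principal minors: 10, 84, 504.
All positive ⇒ H ≻ 0 ⇒ convex.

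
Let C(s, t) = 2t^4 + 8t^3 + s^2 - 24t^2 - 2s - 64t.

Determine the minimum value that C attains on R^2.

-129

C(s,t) separates as P(s) + Q(t), so its minimum is min P + min Q.
P'(s) = 2s - 2 vanishes at s ∈ {1}; Q'(t) = 8(t - 2)(t + 1)(t + 4) vanishes at t ∈ {-4, -1, 2}.
Local minima of P (where P''>0): P(1)=-1. Local minima of Q: Q(-4)=-128, Q(2)=-128.
So the global minimum of C is P(1) + Q(-4) = -1 − 128 = -129, attained at (1, -4).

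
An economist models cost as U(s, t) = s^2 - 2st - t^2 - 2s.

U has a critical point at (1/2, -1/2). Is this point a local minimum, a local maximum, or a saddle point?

saddle point

The Hessian of U is constant: H = [[2, -2], [-2, -2]].
det(H) = 2·(-2) − (-2)² = -8.
Since det(H) < 0, H is indefinite and the critical point is a saddle point.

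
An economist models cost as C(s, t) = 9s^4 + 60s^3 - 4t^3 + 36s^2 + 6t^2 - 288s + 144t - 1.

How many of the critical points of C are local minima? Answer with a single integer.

2

C separates as a function of s plus a function of t, so ∇C=0 decouples.
∂C/∂s = 36(s - 1)(s + 2)(s + 4) = 0 at s ∈ {-4, -2, 1}; ∂C/∂t = -12(t - 4)(t + 3) = 0 at t ∈ {-3, 4}.
The Hessian is diagonal: diag(C_ss, C_tt). Second derivatives: C_ss(-4)=360, C_ss(-2)=-216, C_ss(1)=540; C_tt(-3)=84, C_tt(4)=-84.
Local minima occur where both diagonal entries positive: (-4, -3), (1, -3). Count: 2.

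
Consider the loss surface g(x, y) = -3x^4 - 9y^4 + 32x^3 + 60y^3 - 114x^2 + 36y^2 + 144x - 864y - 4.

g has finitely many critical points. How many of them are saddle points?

4

g separates as a function of x plus a function of y, so ∇g=0 decouples.
∂g/∂x = -12(x - 4)(x - 3)(x - 1) = 0 at x ∈ {1, 3, 4}; ∂g/∂y = -36(y - 4)(y - 3)(y + 2) = 0 at y ∈ {-2, 3, 4}.
The Hessian is diagonal: diag(g_xx, g_yy). Second derivatives: g_xx(1)=-72, g_xx(3)=24, g_xx(4)=-36; g_yy(-2)=-1080, g_yy(3)=180, g_yy(4)=-216.
Saddle points occur where the two diagonal entries have opposite signs: (1, 3), (3, -2), (3, 4), (4, 3). Count: 4.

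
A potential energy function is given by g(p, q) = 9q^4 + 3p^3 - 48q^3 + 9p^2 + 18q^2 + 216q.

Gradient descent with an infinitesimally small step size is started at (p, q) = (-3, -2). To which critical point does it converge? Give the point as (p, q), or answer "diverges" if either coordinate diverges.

g is separable, so gradient descent decouples: p follows -∂g/∂p, q follows -∂g/∂q.
∂g/∂p = 9p(p + 2); at p=-3 this is 27, so p decreases.
∂g/∂q = 36(q - 3)(q - 2)(q + 1); at q=-2 this is -720, so q increases.
The p-coordinate has no critical point in that direction and runs off to infinity.

diverges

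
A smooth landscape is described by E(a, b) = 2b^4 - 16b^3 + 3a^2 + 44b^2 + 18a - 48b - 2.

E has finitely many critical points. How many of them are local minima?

2

E separates as a function of a plus a function of b, so ∇E=0 decouples.
∂E/∂a = 6(a + 3) = 0 at a ∈ {-3}; ∂E/∂b = 8(b - 3)(b - 2)(b - 1) = 0 at b ∈ {1, 2, 3}.
The Hessian is diagonal: diag(E_aa, E_bb). Second derivatives: E_aa(-3)=6; E_bb(1)=16, E_bb(2)=-8, E_bb(3)=16.
Local minima occur where both diagonal entries positive: (-3, 1), (-3, 3). Count: 2.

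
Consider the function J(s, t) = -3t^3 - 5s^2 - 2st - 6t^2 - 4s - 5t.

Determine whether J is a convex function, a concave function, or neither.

The term -3t^3 is cubic, so the Hessian is not constant.
∂²J/∂t² = -18t - 12, which takes both signs as t varies (negative for sufficiently large t). A diagonal entry of the Hessian changing sign means the Hessian is neither positive- nor negative-semidefinite on all of R^2.

neither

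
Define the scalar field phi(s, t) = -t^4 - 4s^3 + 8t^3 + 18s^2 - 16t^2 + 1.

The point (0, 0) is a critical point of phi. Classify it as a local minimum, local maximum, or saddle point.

saddle point

The mixed partial ∂²phi/∂s∂t is 0, so the Hessian at any point is diag(phi_ss, phi_tt) = diag(12(-2s + 3), 4(-3t^2 + 12t - 8)).
At (0, 0): H = diag(36, -32).
The eigenvalues have opposite signs, so H is indefinite: a saddle point.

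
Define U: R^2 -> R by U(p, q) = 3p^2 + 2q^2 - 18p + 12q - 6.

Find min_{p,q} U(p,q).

-51

U(p,q) separates as A(p) + B(q) − 6, so its minimum is min A + min B − 6.
A'(p) = 6p - 18 vanishes at p ∈ {3}; B'(q) = 4q + 12 vanishes at q ∈ {-3}.
Local minima of A (where A''>0): A(3)=-27. Local minima of B: B(-3)=-18.
So the global minimum of U is A(3) + B(-3) − 6 = -27 − 18 − 6 = -51, attained at (3, -3).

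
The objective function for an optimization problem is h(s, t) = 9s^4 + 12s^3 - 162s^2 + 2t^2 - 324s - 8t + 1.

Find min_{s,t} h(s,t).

-1384

h(s,t) separates as P(s) + Q(t) + 1, so its minimum is min P + min Q + 1.
P'(s) = 36(s - 3)(s + 1)(s + 3) vanishes at s ∈ {-3, -1, 3}; Q'(t) = 4(t - 2) vanishes at t ∈ {2}.
Local minima of P (where P''>0): P(-3)=-81, P(3)=-1377. Local minima of Q: Q(2)=-8.
So the global minimum of h is P(3) + Q(2) + 1 = -1377 − 8 + 1 = -1384, attained at (3, 2).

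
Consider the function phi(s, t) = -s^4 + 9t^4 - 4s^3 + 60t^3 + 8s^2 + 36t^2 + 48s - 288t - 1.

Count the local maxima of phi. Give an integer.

2

phi separates as a function of s plus a function of t, so ∇phi=0 decouples.
∂phi/∂s = -4(s - 2)(s + 2)(s + 3) = 0 at s ∈ {-3, -2, 2}; ∂phi/∂t = 36(t - 1)(t + 2)(t + 4) = 0 at t ∈ {-4, -2, 1}.
The Hessian is diagonal: diag(phi_ss, phi_tt). Second derivatives: phi_ss(-3)=-20, phi_ss(-2)=16, phi_ss(2)=-80; phi_tt(-4)=360, phi_tt(-2)=-216, phi_tt(1)=540.
Local maxima occur where both diagonal entries negative: (-3, -2), (2, -2). Count: 2.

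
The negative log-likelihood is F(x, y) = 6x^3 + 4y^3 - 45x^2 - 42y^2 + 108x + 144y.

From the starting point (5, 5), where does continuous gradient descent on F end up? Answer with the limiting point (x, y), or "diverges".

F is separable, so gradient descent decouples: x follows -∂F/∂x, y follows -∂F/∂y.
∂F/∂x = 18(x - 3)(x - 2); at x=5 this is 108, so x decreases.
∂F/∂y = 12(y - 4)(y - 3); at y=5 this is 24, so y decreases.
x converges to its nearest critical value 3 (a local min of the x-part); y converges to 4. The iterate converges to (3, 4).

(3, 4)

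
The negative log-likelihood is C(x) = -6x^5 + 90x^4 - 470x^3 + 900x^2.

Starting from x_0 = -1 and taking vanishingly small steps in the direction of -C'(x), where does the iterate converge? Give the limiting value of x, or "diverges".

C'(x) = -30x(x - 5)(x - 4)(x - 3), so C'(-1) = -3600.
Gradient descent moves in the -C' direction, i.e. x is increasing.
The nearest critical point in that direction is x = 0, where C'' = 1800 > 0 (a local minimum). The iterate converges there.

0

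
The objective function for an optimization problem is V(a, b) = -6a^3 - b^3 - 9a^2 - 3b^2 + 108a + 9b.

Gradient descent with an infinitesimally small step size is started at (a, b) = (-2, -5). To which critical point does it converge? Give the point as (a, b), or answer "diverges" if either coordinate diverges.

V is separable, so gradient descent decouples: a follows -∂V/∂a, b follows -∂V/∂b.
∂V/∂a = -18(a - 2)(a + 3); at a=-2 this is 72, so a decreases.
∂V/∂b = -3(b - 1)(b + 3); at b=-5 this is -36, so b increases.
a converges to its nearest critical value -3 (a local min of the a-part); b converges to -3. The iterate converges to (-3, -3).

(-3, -3)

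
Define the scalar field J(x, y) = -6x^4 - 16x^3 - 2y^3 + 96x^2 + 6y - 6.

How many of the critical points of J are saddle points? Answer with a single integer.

J separates as a function of x plus a function of y, so ∇J=0 decouples.
∂J/∂x = -24x(x - 2)(x + 4) = 0 at x ∈ {-4, 0, 2}; ∂J/∂y = -6(y - 1)(y + 1) = 0 at y ∈ {-1, 1}.
The Hessian is diagonal: diag(J_xx, J_yy). Second derivatives: J_xx(-4)=-576, J_xx(0)=192, J_xx(2)=-288; J_yy(-1)=12, J_yy(1)=-12.
Saddle points occur where the two diagonal entries have opposite signs: (-4, -1), (0, 1), (2, -1). Count: 3.

3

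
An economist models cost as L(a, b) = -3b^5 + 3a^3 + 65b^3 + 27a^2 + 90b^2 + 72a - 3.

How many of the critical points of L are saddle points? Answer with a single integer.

L separates as a function of a plus a function of b, so ∇L=0 decouples.
∂L/∂a = 9(a + 2)(a + 4) = 0 at a ∈ {-4, -2}; ∂L/∂b = -15b(b - 4)(b + 1)(b + 3) = 0 at b ∈ {-3, -1, 0, 4}.
The Hessian is diagonal: diag(L_aa, L_bb). Second derivatives: L_aa(-4)=-18, L_aa(-2)=18; L_bb(-3)=630, L_bb(-1)=-150, L_bb(0)=180, L_bb(4)=-2100.
Saddle points occur where the two diagonal entries have opposite signs: (-4, -3), (-4, 0), (-2, -1), (-2, 4). Count: 4.

4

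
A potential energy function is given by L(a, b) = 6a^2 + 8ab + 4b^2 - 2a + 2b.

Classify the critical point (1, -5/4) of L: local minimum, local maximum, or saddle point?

The Hessian of L is constant: H = [[12, 8], [8, 8]].
det(H) = 12·8 − 8² = 32.
det(H) > 0 and tr(H) = 20 > 0, so H is positive definite and the point is a local minimum.

local minimum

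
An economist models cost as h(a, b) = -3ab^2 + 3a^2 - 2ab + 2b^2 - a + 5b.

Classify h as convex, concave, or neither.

The term -3ab^2 is cubic, so the Hessian is not constant.
∂²h/∂b² = -6a + 4, which takes both signs as a varies (negative for sufficiently large a). A diagonal entry of the Hessian changing sign means the Hessian is neither positive- nor negative-semidefinite on all of R^2.

neither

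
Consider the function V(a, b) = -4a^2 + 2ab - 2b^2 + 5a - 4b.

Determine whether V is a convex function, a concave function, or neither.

V is quadratic, so its Hessian is the constant matrix H = [[-8, 2], [2, -4]].
det(H) = 28, tr(H) = -12.
det(H) > 0 and tr(H) < 0, so H is negative definite everywhere: concave.

concave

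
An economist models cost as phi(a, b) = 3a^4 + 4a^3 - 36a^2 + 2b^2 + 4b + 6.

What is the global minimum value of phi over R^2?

-185

phi(a,b) separates as P(a) + Q(b) + 6, so its minimum is min P + min Q + 6.
P'(a) = 12a(a - 2)(a + 3) vanishes at a ∈ {-3, 0, 2}; Q'(b) = 4b + 4 vanishes at b ∈ {-1}.
Local minima of P (where P''>0): P(-3)=-189, P(2)=-64. Local minima of Q: Q(-1)=-2.
So the global minimum of phi is P(-3) + Q(-1) + 6 = -189 − 2 + 6 = -185, attained at (-3, -1).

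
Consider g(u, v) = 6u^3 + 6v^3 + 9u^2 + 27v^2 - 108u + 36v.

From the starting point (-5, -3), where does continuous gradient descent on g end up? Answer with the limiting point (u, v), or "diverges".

diverges

g is separable, so gradient descent decouples: u follows -∂g/∂u, v follows -∂g/∂v.
∂g/∂u = 18(u - 2)(u + 3); at u=-5 this is 252, so u decreases.
∂g/∂v = 18(v + 1)(v + 2); at v=-3 this is 36, so v decreases.
The u-coordinate has no critical point in that direction and runs off to infinity.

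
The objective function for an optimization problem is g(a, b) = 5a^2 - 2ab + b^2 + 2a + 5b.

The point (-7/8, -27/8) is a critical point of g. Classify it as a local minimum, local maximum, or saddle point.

The Hessian of g is constant: H = [[10, -2], [-2, 2]].
det(H) = 10·2 − (-2)² = 16.
det(H) > 0 and tr(H) = 12 > 0, so H is positive definite and the point is a local minimum.

local minimum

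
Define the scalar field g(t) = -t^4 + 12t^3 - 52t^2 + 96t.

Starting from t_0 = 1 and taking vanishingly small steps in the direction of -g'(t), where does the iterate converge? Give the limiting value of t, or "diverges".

diverges

g'(t) = -4(t - 4)(t - 3)(t - 2), so g'(1) = 24.
Gradient descent moves in the -g' direction, i.e. t is decreasing.
There is no critical point below t=1, and g' keeps the same sign, so the iterate runs off to −∞.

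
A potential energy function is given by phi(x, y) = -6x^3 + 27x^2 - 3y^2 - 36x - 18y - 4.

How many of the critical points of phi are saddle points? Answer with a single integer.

phi separates as a function of x plus a function of y, so ∇phi=0 decouples.
∂phi/∂x = -18(x - 2)(x - 1) = 0 at x ∈ {1, 2}; ∂phi/∂y = -6(y + 3) = 0 at y ∈ {-3}.
The Hessian is diagonal: diag(phi_xx, phi_yy). Second derivatives: phi_xx(1)=18, phi_xx(2)=-18; phi_yy(-3)=-6.
Saddle points occur where the two diagonal entries have opposite signs: (1, -3). Count: 1.

1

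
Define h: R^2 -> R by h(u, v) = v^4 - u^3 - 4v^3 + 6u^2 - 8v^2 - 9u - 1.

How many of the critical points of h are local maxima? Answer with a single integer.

1

h separates as a function of u plus a function of v, so ∇h=0 decouples.
∂h/∂u = -3(u - 3)(u - 1) = 0 at u ∈ {1, 3}; ∂h/∂v = 4v(v - 4)(v + 1) = 0 at v ∈ {-1, 0, 4}.
The Hessian is diagonal: diag(h_uu, h_vv). Second derivatives: h_uu(1)=6, h_uu(3)=-6; h_vv(-1)=20, h_vv(0)=-16, h_vv(4)=80.
Local maxima occur where both diagonal entries negative: (3, 0). Count: 1.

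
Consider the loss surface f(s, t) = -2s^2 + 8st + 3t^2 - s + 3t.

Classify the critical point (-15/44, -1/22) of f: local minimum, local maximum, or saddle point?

The Hessian of f is constant: H = [[-4, 8], [8, 6]].
det(H) = (-4)·6 − 8² = -88.
Since det(H) < 0, H is indefinite and the critical point is a saddle point.

saddle point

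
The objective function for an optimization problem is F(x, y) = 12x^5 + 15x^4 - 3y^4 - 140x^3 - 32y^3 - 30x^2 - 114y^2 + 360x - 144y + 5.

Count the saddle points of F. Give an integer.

F separates as a function of x plus a function of y, so ∇F=0 decouples.
∂F/∂x = 60(x - 2)(x - 1)(x + 1)(x + 3) = 0 at x ∈ {-3, -1, 1, 2}; ∂F/∂y = -12(y + 1)(y + 3)(y + 4) = 0 at y ∈ {-4, -3, -1}.
The Hessian is diagonal: diag(F_xx, F_yy). Second derivatives: F_xx(-3)=-2400, F_xx(-1)=720, F_xx(1)=-480, F_xx(2)=900; F_yy(-4)=-36, F_yy(-3)=24, F_yy(-1)=-72.
Saddle points occur where the two diagonal entries have opposite signs: (-3, -3), (-1, -4), (-1, -1), (1, -3), (2, -4), (2, -1). Count: 6.

6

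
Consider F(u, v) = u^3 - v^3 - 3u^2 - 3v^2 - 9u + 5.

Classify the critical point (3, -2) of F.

The mixed partial ∂²F/∂u∂v is 0, so the Hessian at any point is diag(F_uu, F_vv) = diag(6(u - 1), -6(v + 1)).
At (3, -2): H = diag(12, 6).
Both eigenvalues are positive, so H is positive definite: a local minimum.

local minimum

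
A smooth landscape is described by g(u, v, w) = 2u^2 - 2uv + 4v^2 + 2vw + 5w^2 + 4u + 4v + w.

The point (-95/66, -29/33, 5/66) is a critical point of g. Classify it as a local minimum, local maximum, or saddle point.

The Hessian is constant: H = [[4, -2, 0], [-2, 8, 2], [0, 2, 10]].
Leading principal minors: Δ₁ = 4, Δ₂ = 28, Δ₃ = 264.
All leading minors are positive, so H is positive definite: a local minimum.

local minimum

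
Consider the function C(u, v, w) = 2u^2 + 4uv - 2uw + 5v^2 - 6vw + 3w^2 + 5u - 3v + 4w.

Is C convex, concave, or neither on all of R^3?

C is quadratic, so its Hessian is the constant matrix H = [[4, 4, -2], [4, 10, -6], [-2, -6, 6]].
Leading principal minors: 4, 24, 56.
All positive ⇒ H ≻ 0 ⇒ convex.

convex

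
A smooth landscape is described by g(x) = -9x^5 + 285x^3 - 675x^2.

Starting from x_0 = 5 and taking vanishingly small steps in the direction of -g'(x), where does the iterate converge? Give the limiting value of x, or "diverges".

g'(x) = -45x(x - 3)(x - 2)(x + 5), so g'(5) = -13500.
Gradient descent moves in the -g' direction, i.e. x is increasing.
There is no critical point above x=5, and g' keeps the same sign, so the iterate runs off to +∞.

diverges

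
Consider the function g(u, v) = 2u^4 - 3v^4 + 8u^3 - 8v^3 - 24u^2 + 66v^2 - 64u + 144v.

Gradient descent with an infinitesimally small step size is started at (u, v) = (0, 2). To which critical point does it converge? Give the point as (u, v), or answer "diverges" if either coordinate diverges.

(2, -1)

g is separable, so gradient descent decouples: u follows -∂g/∂u, v follows -∂g/∂v.
∂g/∂u = 8(u - 2)(u + 1)(u + 4); at u=0 this is -64, so u increases.
∂g/∂v = -12(v - 3)(v + 1)(v + 4); at v=2 this is 216, so v decreases.
u converges to its nearest critical value 2 (a local min of the u-part); v converges to -1. The iterate converges to (2, -1).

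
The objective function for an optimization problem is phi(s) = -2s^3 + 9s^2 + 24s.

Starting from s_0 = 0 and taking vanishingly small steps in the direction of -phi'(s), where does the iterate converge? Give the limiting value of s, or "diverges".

phi'(s) = -6(s - 4)(s + 1), so phi'(0) = 24.
Gradient descent moves in the -phi' direction, i.e. s is decreasing.
The nearest critical point in that direction is s = -1, where phi'' = 30 > 0 (a local minimum). The iterate converges there.

-1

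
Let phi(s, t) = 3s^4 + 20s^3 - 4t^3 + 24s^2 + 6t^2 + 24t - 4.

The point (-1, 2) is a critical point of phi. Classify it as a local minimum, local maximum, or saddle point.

The mixed partial ∂²phi/∂s∂t is 0, so the Hessian at any point is diag(phi_ss, phi_tt) = diag(12(3s^2 + 10s + 4), 12(-2t + 1)).
At (-1, 2): H = diag(-36, -36).
Both eigenvalues are negative, so H is negative definite: a local maximum.

local maximum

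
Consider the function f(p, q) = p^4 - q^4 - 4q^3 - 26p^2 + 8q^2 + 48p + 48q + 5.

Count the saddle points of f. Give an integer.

f separates as a function of p plus a function of q, so ∇f=0 decouples.
∂f/∂p = 4(p - 3)(p - 1)(p + 4) = 0 at p ∈ {-4, 1, 3}; ∂f/∂q = -4(q - 2)(q + 2)(q + 3) = 0 at q ∈ {-3, -2, 2}.
The Hessian is diagonal: diag(f_pp, f_qq). Second derivatives: f_pp(-4)=140, f_pp(1)=-40, f_pp(3)=56; f_qq(-3)=-20, f_qq(-2)=16, f_qq(2)=-80.
Saddle points occur where the two diagonal entries have opposite signs: (-4, -3), (-4, 2), (1, -2), (3, -3), (3, 2). Count: 5.

5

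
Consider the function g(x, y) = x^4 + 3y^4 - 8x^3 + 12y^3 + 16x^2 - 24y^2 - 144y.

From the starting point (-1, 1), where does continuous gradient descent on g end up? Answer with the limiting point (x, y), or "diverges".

(0, 2)

g is separable, so gradient descent decouples: x follows -∂g/∂x, y follows -∂g/∂y.
∂g/∂x = 4x(x - 4)(x - 2); at x=-1 this is -60, so x increases.
∂g/∂y = 12(y - 2)(y + 2)(y + 3); at y=1 this is -144, so y increases.
x converges to its nearest critical value 0 (a local min of the x-part); y converges to 2. The iterate converges to (0, 2).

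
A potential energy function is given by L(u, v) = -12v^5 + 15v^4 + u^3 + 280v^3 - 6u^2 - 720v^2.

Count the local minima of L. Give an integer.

2

L separates as a function of u plus a function of v, so ∇L=0 decouples.
∂L/∂u = 3u(u - 4) = 0 at u ∈ {0, 4}; ∂L/∂v = -60v(v - 3)(v - 2)(v + 4) = 0 at v ∈ {-4, 0, 2, 3}.
The Hessian is diagonal: diag(L_uu, L_vv). Second derivatives: L_uu(0)=-12, L_uu(4)=12; L_vv(-4)=10080, L_vv(0)=-1440, L_vv(2)=720, L_vv(3)=-1260.
Local minima occur where both diagonal entries positive: (4, -4), (4, 2). Count: 2.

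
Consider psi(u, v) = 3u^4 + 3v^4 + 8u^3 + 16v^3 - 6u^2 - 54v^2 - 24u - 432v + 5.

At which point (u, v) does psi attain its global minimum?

(1, 3)

psi(u,v) separates as P(u) + Q(v) + 5, so its minimum is min P + min Q + 5.
P'(u) = 12(u - 1)(u + 1)(u + 2) vanishes at u ∈ {-2, -1, 1}; Q'(v) = 12(v - 3)(v + 3)(v + 4) vanishes at v ∈ {-4, -3, 3}.
Local minima of P (where P''>0): P(-2)=8, P(1)=-19. Local minima of Q: Q(-4)=608, Q(3)=-1107.
So the global minimum of psi is P(1) + Q(3) + 5 = -19 − 1107 + 5 = -1121, attained at (1, 3).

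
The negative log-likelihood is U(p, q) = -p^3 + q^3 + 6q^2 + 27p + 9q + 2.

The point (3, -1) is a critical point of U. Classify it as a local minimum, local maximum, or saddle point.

saddle point

The mixed partial ∂²U/∂p∂q is 0, so the Hessian at any point is diag(U_pp, U_qq) = diag(-6p, 6(q + 2)).
At (3, -1): H = diag(-18, 6).
The eigenvalues have opposite signs, so H is indefinite: a saddle point.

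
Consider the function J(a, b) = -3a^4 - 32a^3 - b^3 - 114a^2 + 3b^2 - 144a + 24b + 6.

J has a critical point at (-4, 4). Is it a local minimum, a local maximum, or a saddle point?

local maximum

The mixed partial ∂²J/∂a∂b is 0, so the Hessian at any point is diag(J_aa, J_bb) = diag(-12(3a^2 + 16a + 19), 6(-b + 1)).
At (-4, 4): H = diag(-36, -18).
Both eigenvalues are negative, so H is negative definite: a local maximum.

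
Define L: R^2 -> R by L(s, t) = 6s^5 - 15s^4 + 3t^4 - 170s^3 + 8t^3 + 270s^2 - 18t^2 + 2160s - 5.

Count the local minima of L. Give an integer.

L separates as a function of s plus a function of t, so ∇L=0 decouples.
∂L/∂s = 30(s - 4)(s - 3)(s + 2)(s + 3) = 0 at s ∈ {-3, -2, 3, 4}; ∂L/∂t = 12t(t - 1)(t + 3) = 0 at t ∈ {-3, 0, 1}.
The Hessian is diagonal: diag(L_ss, L_tt). Second derivatives: L_ss(-3)=-1260, L_ss(-2)=900, L_ss(3)=-900, L_ss(4)=1260; L_tt(-3)=144, L_tt(0)=-36, L_tt(1)=48.
Local minima occur where both diagonal entries positive: (-2, -3), (-2, 1), (4, -3), (4, 1). Count: 4.

4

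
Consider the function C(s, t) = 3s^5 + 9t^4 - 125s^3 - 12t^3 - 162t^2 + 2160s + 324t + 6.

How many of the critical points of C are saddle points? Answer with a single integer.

C separates as a function of s plus a function of t, so ∇C=0 decouples.
∂C/∂s = 15(s - 4)(s - 3)(s + 3)(s + 4) = 0 at s ∈ {-4, -3, 3, 4}; ∂C/∂t = 36(t - 3)(t - 1)(t + 3) = 0 at t ∈ {-3, 1, 3}.
The Hessian is diagonal: diag(C_ss, C_tt). Second derivatives: C_ss(-4)=-840, C_ss(-3)=630, C_ss(3)=-630, C_ss(4)=840; C_tt(-3)=864, C_tt(1)=-288, C_tt(3)=432.
Saddle points occur where the two diagonal entries have opposite signs: (-4, -3), (-4, 3), (-3, 1), (3, -3), (3, 3), (4, 1). Count: 6.

6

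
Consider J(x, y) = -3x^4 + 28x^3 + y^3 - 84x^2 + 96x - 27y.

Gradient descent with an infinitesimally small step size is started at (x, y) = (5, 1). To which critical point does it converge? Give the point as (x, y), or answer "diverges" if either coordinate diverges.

J is separable, so gradient descent decouples: x follows -∂J/∂x, y follows -∂J/∂y.
∂J/∂x = -12(x - 4)(x - 2)(x - 1); at x=5 this is -144, so x increases.
∂J/∂y = 3(y - 3)(y + 3); at y=1 this is -24, so y increases.
The x-coordinate has no critical point in that direction and runs off to infinity.

diverges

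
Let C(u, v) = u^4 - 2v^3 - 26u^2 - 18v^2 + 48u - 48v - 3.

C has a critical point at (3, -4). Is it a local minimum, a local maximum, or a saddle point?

local minimum

The mixed partial ∂²C/∂u∂v is 0, so the Hessian at any point is diag(C_uu, C_vv) = diag(4(3u^2 - 13), -12(v + 3)).
At (3, -4): H = diag(56, 12).
Both eigenvalues are positive, so H is positive definite: a local minimum.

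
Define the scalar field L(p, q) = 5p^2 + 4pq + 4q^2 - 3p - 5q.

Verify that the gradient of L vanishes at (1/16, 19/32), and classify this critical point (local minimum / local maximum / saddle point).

∇L = (10p + 4q - 3, 4p + 8q - 5); substituting (1/16, 19/32) gives ∇L = (0, 0), so (1/16, 19/32) is indeed a critical point.
The Hessian of L is constant: H = [[10, 4], [4, 8]].
det(H) = 10·8 − 4² = 64.
det(H) > 0 and tr(H) = 18 > 0, so H is positive definite and the point is a local minimum.

local minimum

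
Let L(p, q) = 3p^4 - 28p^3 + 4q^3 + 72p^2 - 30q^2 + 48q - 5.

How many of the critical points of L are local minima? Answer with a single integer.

2

L separates as a function of p plus a function of q, so ∇L=0 decouples.
∂L/∂p = 12p(p - 4)(p - 3) = 0 at p ∈ {0, 3, 4}; ∂L/∂q = 12(q - 4)(q - 1) = 0 at q ∈ {1, 4}.
The Hessian is diagonal: diag(L_pp, L_qq). Second derivatives: L_pp(0)=144, L_pp(3)=-36, L_pp(4)=48; L_qq(1)=-36, L_qq(4)=36.
Local minima occur where both diagonal entries positive: (0, 4), (4, 4). Count: 2.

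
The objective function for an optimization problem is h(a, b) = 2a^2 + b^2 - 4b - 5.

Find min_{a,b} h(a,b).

h(a,b) separates as P(a) + Q(b) − 5, so its minimum is min P + min Q − 5.
P'(a) = 4a vanishes at a ∈ {0}; Q'(b) = 2b - 4 vanishes at b ∈ {2}.
Local minima of P (where P''>0): P(0)=0. Local minima of Q: Q(2)=-4.
So the global minimum of h is P(0) + Q(2) − 5 = 0 − 4 − 5 = -9, attained at (0, 2).

-9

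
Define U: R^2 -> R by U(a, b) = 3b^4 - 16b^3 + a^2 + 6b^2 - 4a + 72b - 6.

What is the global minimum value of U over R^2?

U(a,b) separates as P(a) + Q(b) − 6, so its minimum is min P + min Q − 6.
P'(a) = 2a - 4 vanishes at a ∈ {2}; Q'(b) = 12(b - 3)(b - 2)(b + 1) vanishes at b ∈ {-1, 2, 3}.
Local minima of P (where P''>0): P(2)=-4. Local minima of Q: Q(-1)=-47, Q(3)=81.
So the global minimum of U is P(2) + Q(-1) − 6 = -4 − 47 − 6 = -57, attained at (2, -1).

-57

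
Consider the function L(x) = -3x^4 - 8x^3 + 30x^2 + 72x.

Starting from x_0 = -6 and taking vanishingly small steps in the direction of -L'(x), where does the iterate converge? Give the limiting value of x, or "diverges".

L'(x) = -12(x - 2)(x + 1)(x + 3), so L'(-6) = 1440.
Gradient descent moves in the -L' direction, i.e. x is decreasing.
There is no critical point below x=-6, and L' keeps the same sign, so the iterate runs off to −∞.

diverges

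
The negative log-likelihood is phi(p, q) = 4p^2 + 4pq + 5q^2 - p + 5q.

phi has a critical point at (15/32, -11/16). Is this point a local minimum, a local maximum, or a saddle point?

local minimum

The Hessian of phi is constant: H = [[8, 4], [4, 10]].
det(H) = 8·10 − 4² = 64.
det(H) > 0 and tr(H) = 18 > 0, so H is positive definite and the point is a local minimum.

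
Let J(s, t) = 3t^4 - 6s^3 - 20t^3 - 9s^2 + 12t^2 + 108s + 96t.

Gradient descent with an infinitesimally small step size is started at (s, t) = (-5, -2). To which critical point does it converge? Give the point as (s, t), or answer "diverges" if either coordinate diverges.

(-3, -1)

J is separable, so gradient descent decouples: s follows -∂J/∂s, t follows -∂J/∂t.
∂J/∂s = -18(s - 2)(s + 3); at s=-5 this is -252, so s increases.
∂J/∂t = 12(t - 4)(t - 2)(t + 1); at t=-2 this is -288, so t increases.
s converges to its nearest critical value -3 (a local min of the s-part); t converges to -1. The iterate converges to (-3, -1).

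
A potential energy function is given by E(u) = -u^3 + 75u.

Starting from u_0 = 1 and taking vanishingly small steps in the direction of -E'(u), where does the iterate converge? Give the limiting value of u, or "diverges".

-5

E'(u) = -3(u - 5)(u + 5), so E'(1) = 72.
Gradient descent moves in the -E' direction, i.e. u is decreasing.
The nearest critical point in that direction is u = -5, where E'' = 30 > 0 (a local minimum). The iterate converges there.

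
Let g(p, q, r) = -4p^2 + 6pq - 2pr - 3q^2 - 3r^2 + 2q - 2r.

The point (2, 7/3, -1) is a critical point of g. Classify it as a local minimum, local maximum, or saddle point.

The Hessian is constant: H = [[-8, 6, -2], [6, -6, 0], [-2, 0, -6]].
Leading principal minors: Δ₁ = -8, Δ₂ = 12, Δ₃ = -48.
The minors alternate sign starting negative (−, +, −), so H is negative definite: a local maximum.

local maximum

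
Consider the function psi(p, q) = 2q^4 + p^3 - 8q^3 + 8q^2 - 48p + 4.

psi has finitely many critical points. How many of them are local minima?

psi separates as a function of p plus a function of q, so ∇psi=0 decouples.
∂psi/∂p = 3(p - 4)(p + 4) = 0 at p ∈ {-4, 4}; ∂psi/∂q = 8q(q - 2)(q - 1) = 0 at q ∈ {0, 1, 2}.
The Hessian is diagonal: diag(psi_pp, psi_qq). Second derivatives: psi_pp(-4)=-24, psi_pp(4)=24; psi_qq(0)=16, psi_qq(1)=-8, psi_qq(2)=16.
Local minima occur where both diagonal entries positive: (4, 0), (4, 2). Count: 2.

2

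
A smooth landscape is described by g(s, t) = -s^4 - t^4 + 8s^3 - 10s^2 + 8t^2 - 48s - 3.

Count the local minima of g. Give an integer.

g separates as a function of s plus a function of t, so ∇g=0 decouples.
∂g/∂s = -4(s - 4)(s - 3)(s + 1) = 0 at s ∈ {-1, 3, 4}; ∂g/∂t = -4t(t - 2)(t + 2) = 0 at t ∈ {-2, 0, 2}.
The Hessian is diagonal: diag(g_ss, g_tt). Second derivatives: g_ss(-1)=-80, g_ss(3)=16, g_ss(4)=-20; g_tt(-2)=-32, g_tt(0)=16, g_tt(2)=-32.
Local minima occur where both diagonal entries positive: (3, 0). Count: 1.

1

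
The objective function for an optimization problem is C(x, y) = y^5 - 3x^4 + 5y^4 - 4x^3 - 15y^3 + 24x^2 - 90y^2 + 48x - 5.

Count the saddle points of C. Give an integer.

6

C separates as a function of x plus a function of y, so ∇C=0 decouples.
∂C/∂x = -12(x - 2)(x + 1)(x + 2) = 0 at x ∈ {-2, -1, 2}; ∂C/∂y = 5y(y - 3)(y + 3)(y + 4) = 0 at y ∈ {-4, -3, 0, 3}.
The Hessian is diagonal: diag(C_xx, C_yy). Second derivatives: C_xx(-2)=-48, C_xx(-1)=36, C_xx(2)=-144; C_yy(-4)=-140, C_yy(-3)=90, C_yy(0)=-180, C_yy(3)=630.
Saddle points occur where the two diagonal entries have opposite signs: (-2, -3), (-2, 3), (-1, -4), (-1, 0), (2, -3), (2, 3). Count: 6.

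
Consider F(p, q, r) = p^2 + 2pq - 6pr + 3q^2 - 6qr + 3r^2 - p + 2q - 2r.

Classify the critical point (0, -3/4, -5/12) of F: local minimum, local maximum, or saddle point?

saddle point

The Hessian is constant: H = [[2, 2, -6], [2, 6, -6], [-6, -6, 6]].
Leading principal minors: Δ₁ = 2, Δ₂ = 8, Δ₃ = -96.
The minors fit neither the all-positive nor the alternating-sign pattern, so H is indefinite: a saddle point.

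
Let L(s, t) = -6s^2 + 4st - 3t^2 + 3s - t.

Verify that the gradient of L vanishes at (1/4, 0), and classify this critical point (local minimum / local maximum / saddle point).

∇L = (-12s + 4t + 3, 4s - 6t - 1); substituting (1/4, 0) gives ∇L = (0, 0), so (1/4, 0) is indeed a critical point.
The Hessian of L is constant: H = [[-12, 4], [4, -6]].
det(H) = (-12)·(-6) − 4² = 56.
det(H) > 0 and tr(H) = -18 < 0, so H is negative definite and the point is a local maximum.

local maximum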